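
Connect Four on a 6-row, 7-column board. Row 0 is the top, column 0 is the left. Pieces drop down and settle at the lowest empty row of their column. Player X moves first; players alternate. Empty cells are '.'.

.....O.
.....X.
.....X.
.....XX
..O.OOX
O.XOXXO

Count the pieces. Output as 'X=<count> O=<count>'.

X=8 O=7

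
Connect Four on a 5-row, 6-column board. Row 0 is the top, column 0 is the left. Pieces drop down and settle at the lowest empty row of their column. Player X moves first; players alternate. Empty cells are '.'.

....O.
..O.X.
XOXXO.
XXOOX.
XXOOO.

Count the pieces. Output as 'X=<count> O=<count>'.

X=9 O=9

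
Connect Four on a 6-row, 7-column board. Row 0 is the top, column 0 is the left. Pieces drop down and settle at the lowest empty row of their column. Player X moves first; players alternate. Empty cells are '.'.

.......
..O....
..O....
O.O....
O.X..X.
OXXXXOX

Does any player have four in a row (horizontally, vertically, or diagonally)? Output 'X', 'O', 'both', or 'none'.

X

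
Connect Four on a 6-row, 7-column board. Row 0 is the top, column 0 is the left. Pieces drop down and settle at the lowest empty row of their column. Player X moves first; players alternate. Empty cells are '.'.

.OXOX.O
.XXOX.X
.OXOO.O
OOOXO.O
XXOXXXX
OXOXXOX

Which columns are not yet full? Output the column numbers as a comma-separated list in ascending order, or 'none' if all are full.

col 0: top cell = '.' → open
col 1: top cell = 'O' → FULL
col 2: top cell = 'X' → FULL
col 3: top cell = 'O' → FULL
col 4: top cell = 'X' → FULL
col 5: top cell = '.' → open
col 6: top cell = 'O' → FULL

Answer: 0,5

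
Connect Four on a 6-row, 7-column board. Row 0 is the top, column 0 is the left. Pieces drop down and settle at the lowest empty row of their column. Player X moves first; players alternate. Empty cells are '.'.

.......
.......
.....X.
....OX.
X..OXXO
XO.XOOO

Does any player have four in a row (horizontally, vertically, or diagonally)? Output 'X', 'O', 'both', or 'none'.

none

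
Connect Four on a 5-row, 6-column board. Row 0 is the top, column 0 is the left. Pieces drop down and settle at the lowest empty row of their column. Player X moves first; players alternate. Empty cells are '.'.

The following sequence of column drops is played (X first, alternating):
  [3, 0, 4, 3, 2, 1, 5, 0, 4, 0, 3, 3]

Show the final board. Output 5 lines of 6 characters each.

Move 1: X drops in col 3, lands at row 4
Move 2: O drops in col 0, lands at row 4
Move 3: X drops in col 4, lands at row 4
Move 4: O drops in col 3, lands at row 3
Move 5: X drops in col 2, lands at row 4
Move 6: O drops in col 1, lands at row 4
Move 7: X drops in col 5, lands at row 4
Move 8: O drops in col 0, lands at row 3
Move 9: X drops in col 4, lands at row 3
Move 10: O drops in col 0, lands at row 2
Move 11: X drops in col 3, lands at row 2
Move 12: O drops in col 3, lands at row 1

Answer: ......
...O..
O..X..
O..OX.
OOXXXX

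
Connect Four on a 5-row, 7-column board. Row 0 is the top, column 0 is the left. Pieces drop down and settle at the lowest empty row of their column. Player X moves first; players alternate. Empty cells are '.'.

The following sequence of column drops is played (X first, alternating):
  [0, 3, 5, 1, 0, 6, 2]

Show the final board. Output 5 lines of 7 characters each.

Move 1: X drops in col 0, lands at row 4
Move 2: O drops in col 3, lands at row 4
Move 3: X drops in col 5, lands at row 4
Move 4: O drops in col 1, lands at row 4
Move 5: X drops in col 0, lands at row 3
Move 6: O drops in col 6, lands at row 4
Move 7: X drops in col 2, lands at row 4

Answer: .......
.......
.......
X......
XOXO.XO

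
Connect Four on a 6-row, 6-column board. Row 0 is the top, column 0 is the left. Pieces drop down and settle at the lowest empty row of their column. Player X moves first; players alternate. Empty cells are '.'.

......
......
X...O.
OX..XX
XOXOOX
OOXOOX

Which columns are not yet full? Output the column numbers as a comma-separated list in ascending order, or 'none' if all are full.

col 0: top cell = '.' → open
col 1: top cell = '.' → open
col 2: top cell = '.' → open
col 3: top cell = '.' → open
col 4: top cell = '.' → open
col 5: top cell = '.' → open

Answer: 0,1,2,3,4,5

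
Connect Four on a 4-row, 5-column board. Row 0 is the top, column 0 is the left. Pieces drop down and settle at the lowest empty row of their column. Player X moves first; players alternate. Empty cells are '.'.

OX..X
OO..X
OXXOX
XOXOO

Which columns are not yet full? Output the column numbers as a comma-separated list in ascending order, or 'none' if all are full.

Answer: 2,3

Derivation:
col 0: top cell = 'O' → FULL
col 1: top cell = 'X' → FULL
col 2: top cell = '.' → open
col 3: top cell = '.' → open
col 4: top cell = 'X' → FULL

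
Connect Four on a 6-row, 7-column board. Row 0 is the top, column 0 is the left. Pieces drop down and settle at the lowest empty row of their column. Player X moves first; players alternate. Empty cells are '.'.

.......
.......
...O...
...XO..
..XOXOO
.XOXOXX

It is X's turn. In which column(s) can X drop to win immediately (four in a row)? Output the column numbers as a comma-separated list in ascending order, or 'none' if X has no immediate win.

col 0: drop X → no win
col 1: drop X → no win
col 2: drop X → no win
col 3: drop X → no win
col 4: drop X → WIN!
col 5: drop X → no win
col 6: drop X → no win

Answer: 4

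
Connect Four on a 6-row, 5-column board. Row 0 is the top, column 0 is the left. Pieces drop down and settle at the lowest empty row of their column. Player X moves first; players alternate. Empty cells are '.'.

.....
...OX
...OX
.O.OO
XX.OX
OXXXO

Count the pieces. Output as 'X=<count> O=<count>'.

X=8 O=8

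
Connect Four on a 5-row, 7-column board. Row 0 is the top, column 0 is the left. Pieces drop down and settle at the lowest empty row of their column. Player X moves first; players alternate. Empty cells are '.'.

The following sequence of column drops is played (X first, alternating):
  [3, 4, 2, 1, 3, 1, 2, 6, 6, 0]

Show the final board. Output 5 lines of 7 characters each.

Move 1: X drops in col 3, lands at row 4
Move 2: O drops in col 4, lands at row 4
Move 3: X drops in col 2, lands at row 4
Move 4: O drops in col 1, lands at row 4
Move 5: X drops in col 3, lands at row 3
Move 6: O drops in col 1, lands at row 3
Move 7: X drops in col 2, lands at row 3
Move 8: O drops in col 6, lands at row 4
Move 9: X drops in col 6, lands at row 3
Move 10: O drops in col 0, lands at row 4

Answer: .......
.......
.......
.OXX..X
OOXXO.O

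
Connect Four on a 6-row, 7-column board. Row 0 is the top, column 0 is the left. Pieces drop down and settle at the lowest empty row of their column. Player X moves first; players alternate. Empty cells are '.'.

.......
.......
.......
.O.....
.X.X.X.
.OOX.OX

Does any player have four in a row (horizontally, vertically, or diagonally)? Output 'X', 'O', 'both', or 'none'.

none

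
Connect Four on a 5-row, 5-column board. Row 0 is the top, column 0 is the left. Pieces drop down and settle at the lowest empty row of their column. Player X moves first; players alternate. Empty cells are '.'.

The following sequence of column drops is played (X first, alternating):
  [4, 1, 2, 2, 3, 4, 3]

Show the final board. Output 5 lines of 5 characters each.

Answer: .....
.....
.....
..OXO
.OXXX

Derivation:
Move 1: X drops in col 4, lands at row 4
Move 2: O drops in col 1, lands at row 4
Move 3: X drops in col 2, lands at row 4
Move 4: O drops in col 2, lands at row 3
Move 5: X drops in col 3, lands at row 4
Move 6: O drops in col 4, lands at row 3
Move 7: X drops in col 3, lands at row 3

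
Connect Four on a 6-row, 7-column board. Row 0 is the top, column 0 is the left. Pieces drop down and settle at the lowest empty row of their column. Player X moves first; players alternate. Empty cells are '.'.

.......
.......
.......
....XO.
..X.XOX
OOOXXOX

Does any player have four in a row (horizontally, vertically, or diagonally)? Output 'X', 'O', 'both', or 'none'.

none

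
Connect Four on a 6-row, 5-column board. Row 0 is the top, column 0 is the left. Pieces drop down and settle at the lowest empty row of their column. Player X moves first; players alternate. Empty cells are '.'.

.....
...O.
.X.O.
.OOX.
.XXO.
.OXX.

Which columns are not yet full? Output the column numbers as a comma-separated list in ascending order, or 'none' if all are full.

col 0: top cell = '.' → open
col 1: top cell = '.' → open
col 2: top cell = '.' → open
col 3: top cell = '.' → open
col 4: top cell = '.' → open

Answer: 0,1,2,3,4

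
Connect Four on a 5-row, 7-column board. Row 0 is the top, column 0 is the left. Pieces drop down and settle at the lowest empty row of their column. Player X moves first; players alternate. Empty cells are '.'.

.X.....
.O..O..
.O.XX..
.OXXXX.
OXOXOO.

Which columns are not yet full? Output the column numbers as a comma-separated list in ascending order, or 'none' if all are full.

col 0: top cell = '.' → open
col 1: top cell = 'X' → FULL
col 2: top cell = '.' → open
col 3: top cell = '.' → open
col 4: top cell = '.' → open
col 5: top cell = '.' → open
col 6: top cell = '.' → open

Answer: 0,2,3,4,5,6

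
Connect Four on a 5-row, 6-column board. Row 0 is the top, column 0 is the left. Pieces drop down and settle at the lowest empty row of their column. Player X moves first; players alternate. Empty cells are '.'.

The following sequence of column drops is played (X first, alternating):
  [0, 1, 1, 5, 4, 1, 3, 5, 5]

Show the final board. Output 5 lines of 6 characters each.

Move 1: X drops in col 0, lands at row 4
Move 2: O drops in col 1, lands at row 4
Move 3: X drops in col 1, lands at row 3
Move 4: O drops in col 5, lands at row 4
Move 5: X drops in col 4, lands at row 4
Move 6: O drops in col 1, lands at row 2
Move 7: X drops in col 3, lands at row 4
Move 8: O drops in col 5, lands at row 3
Move 9: X drops in col 5, lands at row 2

Answer: ......
......
.O...X
.X...O
XO.XXO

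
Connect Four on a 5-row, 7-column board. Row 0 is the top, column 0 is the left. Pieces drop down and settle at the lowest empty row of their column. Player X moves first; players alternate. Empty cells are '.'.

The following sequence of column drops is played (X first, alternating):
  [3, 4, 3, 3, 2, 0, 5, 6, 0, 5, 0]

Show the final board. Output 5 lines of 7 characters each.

Answer: .......
.......
X..O...
X..X.O.
O.XXOXO

Derivation:
Move 1: X drops in col 3, lands at row 4
Move 2: O drops in col 4, lands at row 4
Move 3: X drops in col 3, lands at row 3
Move 4: O drops in col 3, lands at row 2
Move 5: X drops in col 2, lands at row 4
Move 6: O drops in col 0, lands at row 4
Move 7: X drops in col 5, lands at row 4
Move 8: O drops in col 6, lands at row 4
Move 9: X drops in col 0, lands at row 3
Move 10: O drops in col 5, lands at row 3
Move 11: X drops in col 0, lands at row 2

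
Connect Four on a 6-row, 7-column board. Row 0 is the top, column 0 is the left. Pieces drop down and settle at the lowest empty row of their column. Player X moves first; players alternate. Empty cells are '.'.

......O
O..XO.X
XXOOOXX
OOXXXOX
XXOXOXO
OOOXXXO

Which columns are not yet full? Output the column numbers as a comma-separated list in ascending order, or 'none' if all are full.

Answer: 0,1,2,3,4,5

Derivation:
col 0: top cell = '.' → open
col 1: top cell = '.' → open
col 2: top cell = '.' → open
col 3: top cell = '.' → open
col 4: top cell = '.' → open
col 5: top cell = '.' → open
col 6: top cell = 'O' → FULL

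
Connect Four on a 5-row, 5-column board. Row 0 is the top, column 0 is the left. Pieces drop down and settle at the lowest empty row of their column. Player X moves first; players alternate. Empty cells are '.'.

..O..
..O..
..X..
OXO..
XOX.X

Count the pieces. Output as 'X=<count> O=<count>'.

X=5 O=5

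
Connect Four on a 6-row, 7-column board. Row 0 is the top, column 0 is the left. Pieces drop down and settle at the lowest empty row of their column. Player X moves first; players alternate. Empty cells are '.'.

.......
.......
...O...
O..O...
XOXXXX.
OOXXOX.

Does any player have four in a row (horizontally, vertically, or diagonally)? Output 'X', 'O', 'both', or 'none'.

X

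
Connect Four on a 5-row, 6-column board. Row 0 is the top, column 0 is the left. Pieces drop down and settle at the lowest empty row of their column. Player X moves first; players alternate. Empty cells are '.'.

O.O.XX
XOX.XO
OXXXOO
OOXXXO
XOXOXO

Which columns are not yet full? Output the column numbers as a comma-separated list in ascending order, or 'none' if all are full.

Answer: 1,3

Derivation:
col 0: top cell = 'O' → FULL
col 1: top cell = '.' → open
col 2: top cell = 'O' → FULL
col 3: top cell = '.' → open
col 4: top cell = 'X' → FULL
col 5: top cell = 'X' → FULL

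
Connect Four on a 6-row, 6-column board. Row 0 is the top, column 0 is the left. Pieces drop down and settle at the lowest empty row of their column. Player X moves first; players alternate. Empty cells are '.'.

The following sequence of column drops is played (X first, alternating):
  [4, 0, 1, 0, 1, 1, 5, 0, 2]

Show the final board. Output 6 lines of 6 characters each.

Answer: ......
......
......
OO....
OX....
OXX.XX

Derivation:
Move 1: X drops in col 4, lands at row 5
Move 2: O drops in col 0, lands at row 5
Move 3: X drops in col 1, lands at row 5
Move 4: O drops in col 0, lands at row 4
Move 5: X drops in col 1, lands at row 4
Move 6: O drops in col 1, lands at row 3
Move 7: X drops in col 5, lands at row 5
Move 8: O drops in col 0, lands at row 3
Move 9: X drops in col 2, lands at row 5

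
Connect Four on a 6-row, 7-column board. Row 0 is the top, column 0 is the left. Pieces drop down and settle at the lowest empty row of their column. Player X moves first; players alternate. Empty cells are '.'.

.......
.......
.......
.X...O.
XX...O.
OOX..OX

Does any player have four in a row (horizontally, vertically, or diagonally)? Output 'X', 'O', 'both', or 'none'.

none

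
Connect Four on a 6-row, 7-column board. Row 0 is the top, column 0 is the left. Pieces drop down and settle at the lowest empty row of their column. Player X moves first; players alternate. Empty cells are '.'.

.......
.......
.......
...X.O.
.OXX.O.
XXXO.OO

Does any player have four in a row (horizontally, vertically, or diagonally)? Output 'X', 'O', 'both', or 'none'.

none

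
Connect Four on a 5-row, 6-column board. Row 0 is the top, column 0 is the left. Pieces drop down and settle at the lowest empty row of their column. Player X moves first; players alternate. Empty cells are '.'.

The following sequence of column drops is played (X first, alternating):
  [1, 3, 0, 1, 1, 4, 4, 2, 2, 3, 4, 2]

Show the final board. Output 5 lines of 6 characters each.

Move 1: X drops in col 1, lands at row 4
Move 2: O drops in col 3, lands at row 4
Move 3: X drops in col 0, lands at row 4
Move 4: O drops in col 1, lands at row 3
Move 5: X drops in col 1, lands at row 2
Move 6: O drops in col 4, lands at row 4
Move 7: X drops in col 4, lands at row 3
Move 8: O drops in col 2, lands at row 4
Move 9: X drops in col 2, lands at row 3
Move 10: O drops in col 3, lands at row 3
Move 11: X drops in col 4, lands at row 2
Move 12: O drops in col 2, lands at row 2

Answer: ......
......
.XO.X.
.OXOX.
XXOOO.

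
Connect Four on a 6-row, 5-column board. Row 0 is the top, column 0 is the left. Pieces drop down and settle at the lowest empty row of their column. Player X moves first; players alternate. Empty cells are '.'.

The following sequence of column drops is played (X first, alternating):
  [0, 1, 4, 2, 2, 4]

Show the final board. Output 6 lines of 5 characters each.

Answer: .....
.....
.....
.....
..X.O
XOO.X

Derivation:
Move 1: X drops in col 0, lands at row 5
Move 2: O drops in col 1, lands at row 5
Move 3: X drops in col 4, lands at row 5
Move 4: O drops in col 2, lands at row 5
Move 5: X drops in col 2, lands at row 4
Move 6: O drops in col 4, lands at row 4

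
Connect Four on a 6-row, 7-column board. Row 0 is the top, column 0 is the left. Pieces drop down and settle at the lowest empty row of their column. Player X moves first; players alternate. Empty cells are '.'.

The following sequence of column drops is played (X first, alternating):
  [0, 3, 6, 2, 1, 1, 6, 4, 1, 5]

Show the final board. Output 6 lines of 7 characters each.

Answer: .......
.......
.......
.X.....
.O....X
XXOOOOX

Derivation:
Move 1: X drops in col 0, lands at row 5
Move 2: O drops in col 3, lands at row 5
Move 3: X drops in col 6, lands at row 5
Move 4: O drops in col 2, lands at row 5
Move 5: X drops in col 1, lands at row 5
Move 6: O drops in col 1, lands at row 4
Move 7: X drops in col 6, lands at row 4
Move 8: O drops in col 4, lands at row 5
Move 9: X drops in col 1, lands at row 3
Move 10: O drops in col 5, lands at row 5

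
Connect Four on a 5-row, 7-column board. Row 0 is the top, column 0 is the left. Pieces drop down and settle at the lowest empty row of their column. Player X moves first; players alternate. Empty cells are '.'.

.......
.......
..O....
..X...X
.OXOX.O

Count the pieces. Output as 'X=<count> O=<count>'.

X=4 O=4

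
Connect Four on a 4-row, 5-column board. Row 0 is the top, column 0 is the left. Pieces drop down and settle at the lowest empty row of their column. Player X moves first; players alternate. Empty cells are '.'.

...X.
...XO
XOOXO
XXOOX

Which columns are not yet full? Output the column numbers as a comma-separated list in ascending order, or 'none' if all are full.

Answer: 0,1,2,4

Derivation:
col 0: top cell = '.' → open
col 1: top cell = '.' → open
col 2: top cell = '.' → open
col 3: top cell = 'X' → FULL
col 4: top cell = '.' → open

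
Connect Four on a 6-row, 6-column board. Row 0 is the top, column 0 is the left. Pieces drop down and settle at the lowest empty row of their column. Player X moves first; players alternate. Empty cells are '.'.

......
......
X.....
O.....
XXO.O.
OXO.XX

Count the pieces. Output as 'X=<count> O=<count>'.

X=6 O=5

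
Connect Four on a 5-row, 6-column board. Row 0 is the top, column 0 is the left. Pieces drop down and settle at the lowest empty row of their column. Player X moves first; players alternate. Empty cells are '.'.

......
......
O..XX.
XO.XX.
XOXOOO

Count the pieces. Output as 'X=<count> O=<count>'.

X=7 O=6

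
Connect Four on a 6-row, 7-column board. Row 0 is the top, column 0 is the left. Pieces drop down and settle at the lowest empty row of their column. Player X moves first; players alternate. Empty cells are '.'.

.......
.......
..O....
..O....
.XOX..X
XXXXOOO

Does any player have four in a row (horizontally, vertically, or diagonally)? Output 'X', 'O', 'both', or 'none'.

X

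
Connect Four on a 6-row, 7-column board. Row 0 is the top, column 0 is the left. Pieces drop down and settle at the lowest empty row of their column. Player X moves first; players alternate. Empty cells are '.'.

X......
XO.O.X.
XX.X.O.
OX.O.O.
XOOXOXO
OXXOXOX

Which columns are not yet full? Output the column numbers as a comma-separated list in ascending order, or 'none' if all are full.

Answer: 1,2,3,4,5,6

Derivation:
col 0: top cell = 'X' → FULL
col 1: top cell = '.' → open
col 2: top cell = '.' → open
col 3: top cell = '.' → open
col 4: top cell = '.' → open
col 5: top cell = '.' → open
col 6: top cell = '.' → open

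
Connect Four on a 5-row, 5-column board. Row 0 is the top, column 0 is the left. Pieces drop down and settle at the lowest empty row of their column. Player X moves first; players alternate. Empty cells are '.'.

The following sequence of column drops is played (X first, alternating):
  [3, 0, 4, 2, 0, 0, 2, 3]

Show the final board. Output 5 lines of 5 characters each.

Move 1: X drops in col 3, lands at row 4
Move 2: O drops in col 0, lands at row 4
Move 3: X drops in col 4, lands at row 4
Move 4: O drops in col 2, lands at row 4
Move 5: X drops in col 0, lands at row 3
Move 6: O drops in col 0, lands at row 2
Move 7: X drops in col 2, lands at row 3
Move 8: O drops in col 3, lands at row 3

Answer: .....
.....
O....
X.XO.
O.OXX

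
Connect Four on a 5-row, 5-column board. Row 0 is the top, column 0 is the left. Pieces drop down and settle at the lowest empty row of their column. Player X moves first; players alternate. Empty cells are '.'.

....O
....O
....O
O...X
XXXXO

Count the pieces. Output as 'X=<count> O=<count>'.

X=5 O=5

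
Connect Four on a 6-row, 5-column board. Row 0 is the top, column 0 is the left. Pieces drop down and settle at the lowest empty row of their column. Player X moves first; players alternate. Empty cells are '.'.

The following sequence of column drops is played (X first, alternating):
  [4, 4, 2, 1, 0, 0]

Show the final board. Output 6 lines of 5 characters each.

Move 1: X drops in col 4, lands at row 5
Move 2: O drops in col 4, lands at row 4
Move 3: X drops in col 2, lands at row 5
Move 4: O drops in col 1, lands at row 5
Move 5: X drops in col 0, lands at row 5
Move 6: O drops in col 0, lands at row 4

Answer: .....
.....
.....
.....
O...O
XOX.X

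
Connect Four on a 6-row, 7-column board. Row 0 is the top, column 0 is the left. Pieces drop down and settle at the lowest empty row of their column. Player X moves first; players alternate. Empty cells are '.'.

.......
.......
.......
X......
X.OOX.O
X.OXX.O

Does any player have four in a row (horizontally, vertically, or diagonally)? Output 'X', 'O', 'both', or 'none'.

none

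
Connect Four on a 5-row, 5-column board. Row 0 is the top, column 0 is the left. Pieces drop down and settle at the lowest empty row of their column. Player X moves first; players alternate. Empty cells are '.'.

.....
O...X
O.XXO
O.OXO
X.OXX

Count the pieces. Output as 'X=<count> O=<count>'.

X=7 O=7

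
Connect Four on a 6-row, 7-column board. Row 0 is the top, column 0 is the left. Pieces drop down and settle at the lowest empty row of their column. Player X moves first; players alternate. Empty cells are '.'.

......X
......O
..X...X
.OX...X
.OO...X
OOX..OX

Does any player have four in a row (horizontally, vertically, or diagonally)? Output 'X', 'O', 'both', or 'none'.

X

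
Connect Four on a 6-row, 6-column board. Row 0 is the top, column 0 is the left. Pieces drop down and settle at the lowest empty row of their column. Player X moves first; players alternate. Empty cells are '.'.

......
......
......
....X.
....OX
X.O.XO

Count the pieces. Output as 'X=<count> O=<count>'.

X=4 O=3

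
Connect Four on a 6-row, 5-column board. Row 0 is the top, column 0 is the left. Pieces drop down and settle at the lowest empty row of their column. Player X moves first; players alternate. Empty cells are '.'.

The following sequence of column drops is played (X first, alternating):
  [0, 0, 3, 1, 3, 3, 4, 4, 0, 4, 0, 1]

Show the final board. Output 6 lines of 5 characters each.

Move 1: X drops in col 0, lands at row 5
Move 2: O drops in col 0, lands at row 4
Move 3: X drops in col 3, lands at row 5
Move 4: O drops in col 1, lands at row 5
Move 5: X drops in col 3, lands at row 4
Move 6: O drops in col 3, lands at row 3
Move 7: X drops in col 4, lands at row 5
Move 8: O drops in col 4, lands at row 4
Move 9: X drops in col 0, lands at row 3
Move 10: O drops in col 4, lands at row 3
Move 11: X drops in col 0, lands at row 2
Move 12: O drops in col 1, lands at row 4

Answer: .....
.....
X....
X..OO
OO.XO
XO.XX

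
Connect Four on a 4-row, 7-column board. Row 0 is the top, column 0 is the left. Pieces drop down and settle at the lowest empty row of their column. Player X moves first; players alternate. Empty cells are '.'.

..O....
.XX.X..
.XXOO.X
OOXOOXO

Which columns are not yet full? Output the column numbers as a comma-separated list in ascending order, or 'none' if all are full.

Answer: 0,1,3,4,5,6

Derivation:
col 0: top cell = '.' → open
col 1: top cell = '.' → open
col 2: top cell = 'O' → FULL
col 3: top cell = '.' → open
col 4: top cell = '.' → open
col 5: top cell = '.' → open
col 6: top cell = '.' → open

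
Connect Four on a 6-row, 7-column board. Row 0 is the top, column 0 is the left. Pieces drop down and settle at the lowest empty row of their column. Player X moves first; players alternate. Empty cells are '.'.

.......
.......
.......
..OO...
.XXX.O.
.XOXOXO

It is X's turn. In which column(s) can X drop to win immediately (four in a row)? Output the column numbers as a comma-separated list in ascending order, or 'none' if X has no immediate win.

col 0: drop X → no win
col 1: drop X → no win
col 2: drop X → no win
col 3: drop X → no win
col 4: drop X → WIN!
col 5: drop X → no win
col 6: drop X → no win

Answer: 4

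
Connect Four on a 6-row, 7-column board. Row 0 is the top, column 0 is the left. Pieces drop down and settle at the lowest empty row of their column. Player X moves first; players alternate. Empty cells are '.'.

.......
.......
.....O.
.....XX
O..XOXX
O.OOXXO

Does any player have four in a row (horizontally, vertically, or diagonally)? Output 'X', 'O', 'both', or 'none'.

none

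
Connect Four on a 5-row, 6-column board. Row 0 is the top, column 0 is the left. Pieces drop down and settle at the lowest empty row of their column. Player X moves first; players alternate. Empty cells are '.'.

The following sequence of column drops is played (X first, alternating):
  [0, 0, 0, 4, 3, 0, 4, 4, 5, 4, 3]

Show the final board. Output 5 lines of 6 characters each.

Move 1: X drops in col 0, lands at row 4
Move 2: O drops in col 0, lands at row 3
Move 3: X drops in col 0, lands at row 2
Move 4: O drops in col 4, lands at row 4
Move 5: X drops in col 3, lands at row 4
Move 6: O drops in col 0, lands at row 1
Move 7: X drops in col 4, lands at row 3
Move 8: O drops in col 4, lands at row 2
Move 9: X drops in col 5, lands at row 4
Move 10: O drops in col 4, lands at row 1
Move 11: X drops in col 3, lands at row 3

Answer: ......
O...O.
X...O.
O..XX.
X..XOX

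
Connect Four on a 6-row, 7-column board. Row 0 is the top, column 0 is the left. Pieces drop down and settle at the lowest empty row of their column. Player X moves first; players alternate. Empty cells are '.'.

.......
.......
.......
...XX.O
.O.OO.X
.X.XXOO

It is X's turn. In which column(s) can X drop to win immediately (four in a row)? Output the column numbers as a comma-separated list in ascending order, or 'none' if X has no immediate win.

col 0: drop X → no win
col 1: drop X → no win
col 2: drop X → WIN!
col 3: drop X → no win
col 4: drop X → no win
col 5: drop X → no win
col 6: drop X → no win

Answer: 2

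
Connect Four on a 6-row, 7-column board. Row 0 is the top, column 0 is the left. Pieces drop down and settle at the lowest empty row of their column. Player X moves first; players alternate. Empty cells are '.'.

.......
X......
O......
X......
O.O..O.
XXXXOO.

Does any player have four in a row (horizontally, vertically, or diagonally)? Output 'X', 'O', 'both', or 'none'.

X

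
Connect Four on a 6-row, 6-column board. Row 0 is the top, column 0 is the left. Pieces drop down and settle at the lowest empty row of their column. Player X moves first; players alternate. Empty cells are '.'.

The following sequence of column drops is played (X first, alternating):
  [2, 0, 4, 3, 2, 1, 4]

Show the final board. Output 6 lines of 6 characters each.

Move 1: X drops in col 2, lands at row 5
Move 2: O drops in col 0, lands at row 5
Move 3: X drops in col 4, lands at row 5
Move 4: O drops in col 3, lands at row 5
Move 5: X drops in col 2, lands at row 4
Move 6: O drops in col 1, lands at row 5
Move 7: X drops in col 4, lands at row 4

Answer: ......
......
......
......
..X.X.
OOXOX.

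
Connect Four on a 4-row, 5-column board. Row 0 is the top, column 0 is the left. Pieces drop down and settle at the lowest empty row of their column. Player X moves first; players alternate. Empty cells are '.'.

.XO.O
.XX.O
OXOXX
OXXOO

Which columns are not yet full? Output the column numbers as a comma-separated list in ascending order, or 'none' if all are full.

Answer: 0,3

Derivation:
col 0: top cell = '.' → open
col 1: top cell = 'X' → FULL
col 2: top cell = 'O' → FULL
col 3: top cell = '.' → open
col 4: top cell = 'O' → FULL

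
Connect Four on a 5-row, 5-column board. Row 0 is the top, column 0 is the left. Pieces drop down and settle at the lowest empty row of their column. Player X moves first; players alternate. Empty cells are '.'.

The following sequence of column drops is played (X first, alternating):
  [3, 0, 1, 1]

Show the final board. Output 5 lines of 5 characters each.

Move 1: X drops in col 3, lands at row 4
Move 2: O drops in col 0, lands at row 4
Move 3: X drops in col 1, lands at row 4
Move 4: O drops in col 1, lands at row 3

Answer: .....
.....
.....
.O...
OX.X.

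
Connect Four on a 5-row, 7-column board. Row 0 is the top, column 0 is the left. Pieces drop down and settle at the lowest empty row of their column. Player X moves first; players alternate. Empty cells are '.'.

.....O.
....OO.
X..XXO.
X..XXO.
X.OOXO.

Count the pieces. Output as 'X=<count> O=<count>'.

X=8 O=8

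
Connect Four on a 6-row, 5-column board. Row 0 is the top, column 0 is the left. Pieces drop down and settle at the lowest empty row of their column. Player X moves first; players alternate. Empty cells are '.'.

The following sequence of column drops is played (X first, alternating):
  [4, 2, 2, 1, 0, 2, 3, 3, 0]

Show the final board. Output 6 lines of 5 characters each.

Answer: .....
.....
.....
..O..
X.XO.
XOOXX

Derivation:
Move 1: X drops in col 4, lands at row 5
Move 2: O drops in col 2, lands at row 5
Move 3: X drops in col 2, lands at row 4
Move 4: O drops in col 1, lands at row 5
Move 5: X drops in col 0, lands at row 5
Move 6: O drops in col 2, lands at row 3
Move 7: X drops in col 3, lands at row 5
Move 8: O drops in col 3, lands at row 4
Move 9: X drops in col 0, lands at row 4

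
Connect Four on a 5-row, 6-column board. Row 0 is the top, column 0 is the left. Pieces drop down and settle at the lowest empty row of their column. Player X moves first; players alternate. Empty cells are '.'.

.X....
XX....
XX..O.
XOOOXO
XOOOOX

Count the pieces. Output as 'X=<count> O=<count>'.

X=9 O=9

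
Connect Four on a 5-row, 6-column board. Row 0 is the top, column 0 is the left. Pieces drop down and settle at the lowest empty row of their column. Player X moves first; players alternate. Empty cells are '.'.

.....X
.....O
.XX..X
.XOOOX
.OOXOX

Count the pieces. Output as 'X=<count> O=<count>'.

X=8 O=7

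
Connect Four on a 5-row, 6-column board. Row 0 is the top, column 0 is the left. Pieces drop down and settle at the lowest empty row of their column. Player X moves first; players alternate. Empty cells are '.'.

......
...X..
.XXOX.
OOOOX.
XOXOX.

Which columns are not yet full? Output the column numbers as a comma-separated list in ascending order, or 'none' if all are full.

col 0: top cell = '.' → open
col 1: top cell = '.' → open
col 2: top cell = '.' → open
col 3: top cell = '.' → open
col 4: top cell = '.' → open
col 5: top cell = '.' → open

Answer: 0,1,2,3,4,5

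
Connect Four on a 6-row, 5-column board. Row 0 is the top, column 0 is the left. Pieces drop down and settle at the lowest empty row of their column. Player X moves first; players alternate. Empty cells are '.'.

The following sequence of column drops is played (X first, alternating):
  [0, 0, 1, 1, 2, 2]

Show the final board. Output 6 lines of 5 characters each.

Move 1: X drops in col 0, lands at row 5
Move 2: O drops in col 0, lands at row 4
Move 3: X drops in col 1, lands at row 5
Move 4: O drops in col 1, lands at row 4
Move 5: X drops in col 2, lands at row 5
Move 6: O drops in col 2, lands at row 4

Answer: .....
.....
.....
.....
OOO..
XXX..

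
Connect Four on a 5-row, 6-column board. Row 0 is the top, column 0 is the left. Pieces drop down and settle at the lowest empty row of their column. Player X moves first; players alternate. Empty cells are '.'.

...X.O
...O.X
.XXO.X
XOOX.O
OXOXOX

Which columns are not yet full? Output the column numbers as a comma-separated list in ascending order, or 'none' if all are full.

col 0: top cell = '.' → open
col 1: top cell = '.' → open
col 2: top cell = '.' → open
col 3: top cell = 'X' → FULL
col 4: top cell = '.' → open
col 5: top cell = 'O' → FULL

Answer: 0,1,2,4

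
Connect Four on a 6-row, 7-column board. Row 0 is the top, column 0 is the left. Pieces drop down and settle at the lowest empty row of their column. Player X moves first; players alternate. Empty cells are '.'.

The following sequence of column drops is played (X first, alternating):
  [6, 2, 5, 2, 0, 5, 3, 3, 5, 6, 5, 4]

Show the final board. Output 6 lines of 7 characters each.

Move 1: X drops in col 6, lands at row 5
Move 2: O drops in col 2, lands at row 5
Move 3: X drops in col 5, lands at row 5
Move 4: O drops in col 2, lands at row 4
Move 5: X drops in col 0, lands at row 5
Move 6: O drops in col 5, lands at row 4
Move 7: X drops in col 3, lands at row 5
Move 8: O drops in col 3, lands at row 4
Move 9: X drops in col 5, lands at row 3
Move 10: O drops in col 6, lands at row 4
Move 11: X drops in col 5, lands at row 2
Move 12: O drops in col 4, lands at row 5

Answer: .......
.......
.....X.
.....X.
..OO.OO
X.OXOXX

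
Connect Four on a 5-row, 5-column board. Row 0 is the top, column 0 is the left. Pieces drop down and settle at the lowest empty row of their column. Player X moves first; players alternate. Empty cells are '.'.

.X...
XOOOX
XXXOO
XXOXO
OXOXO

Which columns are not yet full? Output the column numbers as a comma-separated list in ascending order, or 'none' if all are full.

Answer: 0,2,3,4

Derivation:
col 0: top cell = '.' → open
col 1: top cell = 'X' → FULL
col 2: top cell = '.' → open
col 3: top cell = '.' → open
col 4: top cell = '.' → open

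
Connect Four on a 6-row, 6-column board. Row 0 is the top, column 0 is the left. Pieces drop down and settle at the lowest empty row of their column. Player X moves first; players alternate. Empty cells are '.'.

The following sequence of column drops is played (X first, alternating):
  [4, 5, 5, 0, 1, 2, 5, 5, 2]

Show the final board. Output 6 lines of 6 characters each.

Move 1: X drops in col 4, lands at row 5
Move 2: O drops in col 5, lands at row 5
Move 3: X drops in col 5, lands at row 4
Move 4: O drops in col 0, lands at row 5
Move 5: X drops in col 1, lands at row 5
Move 6: O drops in col 2, lands at row 5
Move 7: X drops in col 5, lands at row 3
Move 8: O drops in col 5, lands at row 2
Move 9: X drops in col 2, lands at row 4

Answer: ......
......
.....O
.....X
..X..X
OXO.XO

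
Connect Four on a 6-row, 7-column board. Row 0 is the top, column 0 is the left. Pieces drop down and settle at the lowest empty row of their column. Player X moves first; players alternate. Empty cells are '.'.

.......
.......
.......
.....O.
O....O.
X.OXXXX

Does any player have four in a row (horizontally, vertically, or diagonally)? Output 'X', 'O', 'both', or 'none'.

X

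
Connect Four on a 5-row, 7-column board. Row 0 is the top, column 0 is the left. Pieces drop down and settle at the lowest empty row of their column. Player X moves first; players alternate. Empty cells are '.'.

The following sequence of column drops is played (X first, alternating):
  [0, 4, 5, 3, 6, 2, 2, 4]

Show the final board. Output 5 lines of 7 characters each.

Answer: .......
.......
.......
..X.O..
X.OOOXX

Derivation:
Move 1: X drops in col 0, lands at row 4
Move 2: O drops in col 4, lands at row 4
Move 3: X drops in col 5, lands at row 4
Move 4: O drops in col 3, lands at row 4
Move 5: X drops in col 6, lands at row 4
Move 6: O drops in col 2, lands at row 4
Move 7: X drops in col 2, lands at row 3
Move 8: O drops in col 4, lands at row 3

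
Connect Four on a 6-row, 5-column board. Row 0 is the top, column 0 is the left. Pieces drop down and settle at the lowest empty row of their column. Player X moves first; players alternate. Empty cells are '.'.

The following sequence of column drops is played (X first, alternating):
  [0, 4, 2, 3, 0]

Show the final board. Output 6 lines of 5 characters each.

Move 1: X drops in col 0, lands at row 5
Move 2: O drops in col 4, lands at row 5
Move 3: X drops in col 2, lands at row 5
Move 4: O drops in col 3, lands at row 5
Move 5: X drops in col 0, lands at row 4

Answer: .....
.....
.....
.....
X....
X.XOO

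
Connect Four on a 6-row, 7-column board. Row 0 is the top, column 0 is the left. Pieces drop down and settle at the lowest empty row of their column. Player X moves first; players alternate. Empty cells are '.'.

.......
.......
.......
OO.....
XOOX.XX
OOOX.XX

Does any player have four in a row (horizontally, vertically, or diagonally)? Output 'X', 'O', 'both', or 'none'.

none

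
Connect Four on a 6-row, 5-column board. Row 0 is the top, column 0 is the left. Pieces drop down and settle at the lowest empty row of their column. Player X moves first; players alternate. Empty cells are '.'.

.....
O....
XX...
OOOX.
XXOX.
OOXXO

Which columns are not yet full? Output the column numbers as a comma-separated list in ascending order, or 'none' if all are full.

col 0: top cell = '.' → open
col 1: top cell = '.' → open
col 2: top cell = '.' → open
col 3: top cell = '.' → open
col 4: top cell = '.' → open

Answer: 0,1,2,3,4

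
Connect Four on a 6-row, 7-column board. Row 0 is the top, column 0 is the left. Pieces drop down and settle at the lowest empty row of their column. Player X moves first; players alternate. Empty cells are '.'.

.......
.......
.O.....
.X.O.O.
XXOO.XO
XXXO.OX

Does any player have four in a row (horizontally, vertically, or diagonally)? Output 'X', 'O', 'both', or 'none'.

none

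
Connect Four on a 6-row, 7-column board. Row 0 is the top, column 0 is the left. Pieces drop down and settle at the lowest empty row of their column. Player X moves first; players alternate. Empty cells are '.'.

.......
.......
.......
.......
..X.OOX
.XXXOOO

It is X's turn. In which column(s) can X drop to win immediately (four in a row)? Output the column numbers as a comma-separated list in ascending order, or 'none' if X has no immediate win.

Answer: 0

Derivation:
col 0: drop X → WIN!
col 1: drop X → no win
col 2: drop X → no win
col 3: drop X → no win
col 4: drop X → no win
col 5: drop X → no win
col 6: drop X → no win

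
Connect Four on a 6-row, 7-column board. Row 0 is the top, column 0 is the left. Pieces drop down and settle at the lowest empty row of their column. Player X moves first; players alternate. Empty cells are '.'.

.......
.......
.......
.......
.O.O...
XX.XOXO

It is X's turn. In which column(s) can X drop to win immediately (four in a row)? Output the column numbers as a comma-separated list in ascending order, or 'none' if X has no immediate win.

col 0: drop X → no win
col 1: drop X → no win
col 2: drop X → WIN!
col 3: drop X → no win
col 4: drop X → no win
col 5: drop X → no win
col 6: drop X → no win

Answer: 2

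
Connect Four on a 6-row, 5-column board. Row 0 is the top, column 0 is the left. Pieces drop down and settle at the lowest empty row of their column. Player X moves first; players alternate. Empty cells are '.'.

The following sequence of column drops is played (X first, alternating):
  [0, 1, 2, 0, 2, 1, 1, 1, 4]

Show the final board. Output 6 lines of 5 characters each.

Answer: .....
.....
.O...
.X...
OOX..
XOX.X

Derivation:
Move 1: X drops in col 0, lands at row 5
Move 2: O drops in col 1, lands at row 5
Move 3: X drops in col 2, lands at row 5
Move 4: O drops in col 0, lands at row 4
Move 5: X drops in col 2, lands at row 4
Move 6: O drops in col 1, lands at row 4
Move 7: X drops in col 1, lands at row 3
Move 8: O drops in col 1, lands at row 2
Move 9: X drops in col 4, lands at row 5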